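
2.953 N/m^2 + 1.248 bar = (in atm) 1.232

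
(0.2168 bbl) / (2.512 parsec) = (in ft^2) 4.787e-18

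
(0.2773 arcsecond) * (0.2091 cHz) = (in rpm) 2.684e-08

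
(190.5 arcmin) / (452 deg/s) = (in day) 8.13e-08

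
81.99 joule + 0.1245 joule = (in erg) 8.211e+08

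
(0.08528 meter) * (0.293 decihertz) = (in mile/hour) 0.005589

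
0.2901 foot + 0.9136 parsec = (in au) 1.884e+05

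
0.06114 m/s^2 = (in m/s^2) 0.06114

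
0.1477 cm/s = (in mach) 4.338e-06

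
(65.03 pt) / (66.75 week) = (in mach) 1.669e-12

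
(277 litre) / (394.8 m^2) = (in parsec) 2.274e-20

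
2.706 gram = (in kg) 0.002706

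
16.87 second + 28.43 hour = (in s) 1.024e+05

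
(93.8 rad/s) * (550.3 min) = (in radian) 3.097e+06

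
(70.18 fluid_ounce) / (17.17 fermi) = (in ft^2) 1.301e+12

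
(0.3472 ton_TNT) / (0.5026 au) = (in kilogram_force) 0.00197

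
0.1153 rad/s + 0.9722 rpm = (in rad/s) 0.2171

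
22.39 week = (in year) 0.4294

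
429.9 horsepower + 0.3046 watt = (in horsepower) 429.9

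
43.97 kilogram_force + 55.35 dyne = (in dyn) 4.312e+07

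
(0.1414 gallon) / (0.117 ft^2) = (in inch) 1.939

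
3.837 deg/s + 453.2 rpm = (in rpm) 453.8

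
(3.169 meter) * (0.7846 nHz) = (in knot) 4.833e-09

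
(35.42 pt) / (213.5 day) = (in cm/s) 6.774e-08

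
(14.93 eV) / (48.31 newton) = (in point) 1.404e-16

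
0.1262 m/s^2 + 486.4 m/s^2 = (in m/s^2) 486.5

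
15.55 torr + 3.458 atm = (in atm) 3.478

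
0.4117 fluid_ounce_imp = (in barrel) 7.358e-05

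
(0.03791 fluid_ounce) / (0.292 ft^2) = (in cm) 0.004133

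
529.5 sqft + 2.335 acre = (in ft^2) 1.022e+05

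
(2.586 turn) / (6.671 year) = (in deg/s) 4.425e-06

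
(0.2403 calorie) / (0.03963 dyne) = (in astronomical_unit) 1.696e-05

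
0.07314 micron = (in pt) 0.0002073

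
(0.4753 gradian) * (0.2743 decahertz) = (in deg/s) 1.173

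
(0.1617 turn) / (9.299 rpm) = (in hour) 0.0002898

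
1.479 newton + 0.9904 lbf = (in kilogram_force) 0.6001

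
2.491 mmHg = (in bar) 0.003321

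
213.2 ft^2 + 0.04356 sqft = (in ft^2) 213.2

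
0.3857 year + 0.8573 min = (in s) 1.216e+07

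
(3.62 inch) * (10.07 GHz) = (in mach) 2.719e+06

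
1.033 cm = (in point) 29.28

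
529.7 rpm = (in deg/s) 3178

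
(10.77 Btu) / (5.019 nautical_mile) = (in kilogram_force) 0.1247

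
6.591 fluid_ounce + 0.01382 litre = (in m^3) 0.0002087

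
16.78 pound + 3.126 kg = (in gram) 1.074e+04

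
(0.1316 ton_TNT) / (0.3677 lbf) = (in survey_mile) 2.092e+05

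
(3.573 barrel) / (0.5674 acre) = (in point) 0.7013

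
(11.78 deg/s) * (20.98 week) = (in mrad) 2.609e+09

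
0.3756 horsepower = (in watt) 280.1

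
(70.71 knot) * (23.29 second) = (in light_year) 8.955e-14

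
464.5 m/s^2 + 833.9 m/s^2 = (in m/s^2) 1298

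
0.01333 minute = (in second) 0.7998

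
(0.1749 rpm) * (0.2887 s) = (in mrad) 5.288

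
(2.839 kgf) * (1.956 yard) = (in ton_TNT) 1.19e-08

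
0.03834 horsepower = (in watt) 28.59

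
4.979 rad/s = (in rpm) 47.55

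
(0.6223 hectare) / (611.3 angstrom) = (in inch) 4.008e+12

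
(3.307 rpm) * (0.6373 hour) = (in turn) 126.5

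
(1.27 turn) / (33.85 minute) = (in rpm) 0.03752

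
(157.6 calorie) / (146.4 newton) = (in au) 3.011e-11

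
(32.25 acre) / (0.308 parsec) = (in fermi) 1.373e+04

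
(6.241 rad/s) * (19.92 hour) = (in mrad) 4.476e+08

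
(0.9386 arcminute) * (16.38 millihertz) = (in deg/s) 0.0002562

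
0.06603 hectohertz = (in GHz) 6.603e-09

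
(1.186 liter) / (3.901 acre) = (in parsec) 2.435e-24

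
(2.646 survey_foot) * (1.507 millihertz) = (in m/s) 0.001215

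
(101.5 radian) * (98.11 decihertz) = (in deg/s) 5.706e+04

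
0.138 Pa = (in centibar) 0.000138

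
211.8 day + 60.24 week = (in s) 5.473e+07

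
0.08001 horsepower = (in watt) 59.66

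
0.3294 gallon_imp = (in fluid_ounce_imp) 52.7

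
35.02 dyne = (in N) 0.0003502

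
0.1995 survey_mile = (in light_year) 3.394e-14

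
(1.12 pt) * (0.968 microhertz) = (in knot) 7.435e-10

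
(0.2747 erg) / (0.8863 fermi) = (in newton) 3.099e+07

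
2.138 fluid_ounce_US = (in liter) 0.06323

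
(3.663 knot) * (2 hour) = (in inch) 5.342e+05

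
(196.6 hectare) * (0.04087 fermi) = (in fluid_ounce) 2.717e-06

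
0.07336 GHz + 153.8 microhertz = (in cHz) 7.336e+09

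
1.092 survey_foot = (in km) 0.0003328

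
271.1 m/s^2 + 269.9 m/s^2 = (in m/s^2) 541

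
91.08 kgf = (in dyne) 8.932e+07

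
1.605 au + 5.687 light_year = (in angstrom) 5.38e+26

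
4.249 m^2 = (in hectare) 0.0004249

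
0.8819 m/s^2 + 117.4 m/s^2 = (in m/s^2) 118.3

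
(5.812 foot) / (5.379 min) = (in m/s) 0.005489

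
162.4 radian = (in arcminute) 5.583e+05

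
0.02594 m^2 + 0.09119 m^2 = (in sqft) 1.261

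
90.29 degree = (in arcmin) 5417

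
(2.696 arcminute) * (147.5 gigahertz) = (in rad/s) 1.157e+08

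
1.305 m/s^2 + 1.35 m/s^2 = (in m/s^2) 2.655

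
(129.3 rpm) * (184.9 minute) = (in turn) 2.391e+04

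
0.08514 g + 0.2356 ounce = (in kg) 0.006764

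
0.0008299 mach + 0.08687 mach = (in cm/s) 2986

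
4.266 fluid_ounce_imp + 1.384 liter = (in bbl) 0.009467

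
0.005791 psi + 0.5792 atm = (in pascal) 5.873e+04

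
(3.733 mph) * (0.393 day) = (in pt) 1.606e+08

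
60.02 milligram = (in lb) 0.0001323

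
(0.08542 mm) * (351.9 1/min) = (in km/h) 0.001804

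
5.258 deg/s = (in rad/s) 0.09177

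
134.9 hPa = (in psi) 1.957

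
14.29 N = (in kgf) 1.457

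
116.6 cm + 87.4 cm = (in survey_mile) 0.001268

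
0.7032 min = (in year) 1.338e-06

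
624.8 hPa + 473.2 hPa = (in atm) 1.084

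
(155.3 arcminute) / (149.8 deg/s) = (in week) 2.857e-08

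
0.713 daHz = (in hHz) 0.0713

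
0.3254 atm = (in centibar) 32.97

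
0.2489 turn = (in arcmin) 5376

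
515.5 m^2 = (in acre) 0.1274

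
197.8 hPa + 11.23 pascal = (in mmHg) 148.4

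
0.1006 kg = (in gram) 100.6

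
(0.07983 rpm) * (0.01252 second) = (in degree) 0.005997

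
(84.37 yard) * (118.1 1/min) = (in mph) 339.7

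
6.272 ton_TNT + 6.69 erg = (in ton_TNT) 6.272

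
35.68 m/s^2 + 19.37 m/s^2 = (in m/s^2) 55.05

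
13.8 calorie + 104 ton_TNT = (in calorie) 1.04e+11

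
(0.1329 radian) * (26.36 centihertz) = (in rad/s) 0.03503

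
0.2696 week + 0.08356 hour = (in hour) 45.38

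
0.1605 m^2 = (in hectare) 1.605e-05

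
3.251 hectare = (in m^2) 3.251e+04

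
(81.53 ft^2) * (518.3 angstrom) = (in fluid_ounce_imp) 0.01382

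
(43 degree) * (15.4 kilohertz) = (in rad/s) 1.156e+04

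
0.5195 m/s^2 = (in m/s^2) 0.5195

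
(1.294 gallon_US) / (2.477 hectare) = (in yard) 2.163e-07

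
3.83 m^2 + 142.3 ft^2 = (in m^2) 17.05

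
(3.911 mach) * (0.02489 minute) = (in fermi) 1.989e+18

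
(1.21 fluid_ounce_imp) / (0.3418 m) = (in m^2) 0.0001006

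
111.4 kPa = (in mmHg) 835.6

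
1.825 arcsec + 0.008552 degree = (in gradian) 0.01007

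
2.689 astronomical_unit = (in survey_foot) 1.32e+12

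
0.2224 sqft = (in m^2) 0.02066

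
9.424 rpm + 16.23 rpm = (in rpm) 25.65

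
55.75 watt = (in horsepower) 0.07476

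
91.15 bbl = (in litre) 1.449e+04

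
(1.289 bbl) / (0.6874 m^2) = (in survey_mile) 0.0001852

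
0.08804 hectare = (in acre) 0.2176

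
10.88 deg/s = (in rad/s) 0.1899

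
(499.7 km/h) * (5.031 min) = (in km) 41.9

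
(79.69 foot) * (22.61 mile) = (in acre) 218.4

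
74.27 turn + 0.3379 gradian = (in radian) 466.7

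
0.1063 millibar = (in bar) 0.0001063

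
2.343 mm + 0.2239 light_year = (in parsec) 0.06865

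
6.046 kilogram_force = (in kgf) 6.046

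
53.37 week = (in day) 373.6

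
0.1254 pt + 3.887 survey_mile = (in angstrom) 6.256e+13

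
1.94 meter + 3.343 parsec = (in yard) 1.128e+17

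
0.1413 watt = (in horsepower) 0.0001895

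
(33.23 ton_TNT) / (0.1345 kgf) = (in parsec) 3.416e-06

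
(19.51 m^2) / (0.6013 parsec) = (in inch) 4.14e-14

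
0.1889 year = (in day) 68.95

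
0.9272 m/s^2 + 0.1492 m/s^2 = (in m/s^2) 1.076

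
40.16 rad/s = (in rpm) 383.5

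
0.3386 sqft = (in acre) 7.773e-06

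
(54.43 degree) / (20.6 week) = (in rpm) 7.281e-07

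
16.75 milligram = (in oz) 0.0005908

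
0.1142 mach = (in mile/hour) 86.98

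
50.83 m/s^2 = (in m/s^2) 50.83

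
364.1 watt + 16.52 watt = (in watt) 380.6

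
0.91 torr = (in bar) 0.001213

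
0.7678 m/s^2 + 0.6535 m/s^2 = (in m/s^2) 1.421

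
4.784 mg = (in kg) 4.784e-06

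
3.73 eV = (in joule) 5.976e-19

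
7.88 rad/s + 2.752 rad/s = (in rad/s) 10.63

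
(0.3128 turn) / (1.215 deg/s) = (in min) 1.545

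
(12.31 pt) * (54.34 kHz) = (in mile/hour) 527.9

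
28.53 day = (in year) 0.07816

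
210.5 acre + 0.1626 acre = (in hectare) 85.25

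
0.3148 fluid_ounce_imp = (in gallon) 0.002363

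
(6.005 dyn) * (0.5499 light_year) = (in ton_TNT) 74.67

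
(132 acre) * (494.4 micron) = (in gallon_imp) 5.809e+04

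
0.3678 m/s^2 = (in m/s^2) 0.3678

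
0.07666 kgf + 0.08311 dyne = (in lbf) 0.169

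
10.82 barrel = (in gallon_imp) 378.4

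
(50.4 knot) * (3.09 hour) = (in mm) 2.884e+08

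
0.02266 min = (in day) 1.574e-05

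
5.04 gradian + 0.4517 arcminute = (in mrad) 79.3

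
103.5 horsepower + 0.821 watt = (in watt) 7.718e+04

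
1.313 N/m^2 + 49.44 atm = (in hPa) 5.01e+04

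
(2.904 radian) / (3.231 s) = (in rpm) 8.583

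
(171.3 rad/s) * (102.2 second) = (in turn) 2786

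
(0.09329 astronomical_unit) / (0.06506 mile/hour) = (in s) 4.798e+11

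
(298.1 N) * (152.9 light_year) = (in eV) 2.691e+39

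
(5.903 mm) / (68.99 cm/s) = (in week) 1.415e-08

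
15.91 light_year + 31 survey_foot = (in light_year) 15.91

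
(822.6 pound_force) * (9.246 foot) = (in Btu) 9.774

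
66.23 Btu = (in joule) 6.988e+04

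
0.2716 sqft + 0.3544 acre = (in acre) 0.3544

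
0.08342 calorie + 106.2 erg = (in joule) 0.349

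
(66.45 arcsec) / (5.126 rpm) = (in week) 9.923e-10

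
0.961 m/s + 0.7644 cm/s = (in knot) 1.883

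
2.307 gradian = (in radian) 0.03624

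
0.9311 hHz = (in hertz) 93.11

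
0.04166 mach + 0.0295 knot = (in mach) 0.0417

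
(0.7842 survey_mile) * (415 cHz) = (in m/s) 5238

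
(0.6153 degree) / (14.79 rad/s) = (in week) 1.201e-09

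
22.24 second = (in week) 3.677e-05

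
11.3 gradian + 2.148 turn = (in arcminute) 4.701e+04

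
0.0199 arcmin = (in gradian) 0.0003685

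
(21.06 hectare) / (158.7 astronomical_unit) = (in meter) 8.871e-09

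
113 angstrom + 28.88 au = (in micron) 4.32e+18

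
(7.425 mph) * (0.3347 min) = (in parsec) 2.16e-15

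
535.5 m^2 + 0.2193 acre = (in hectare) 0.1423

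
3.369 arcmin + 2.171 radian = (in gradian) 138.3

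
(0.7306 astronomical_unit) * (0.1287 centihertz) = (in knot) 2.734e+08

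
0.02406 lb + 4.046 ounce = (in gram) 125.6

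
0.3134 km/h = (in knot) 0.1692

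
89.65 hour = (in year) 0.01023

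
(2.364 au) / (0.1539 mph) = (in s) 5.14e+12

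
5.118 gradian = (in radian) 0.08039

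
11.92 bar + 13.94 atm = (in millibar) 2.604e+04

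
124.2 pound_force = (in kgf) 56.34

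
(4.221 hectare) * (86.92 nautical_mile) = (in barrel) 4.274e+10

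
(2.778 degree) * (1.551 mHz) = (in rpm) 0.0007181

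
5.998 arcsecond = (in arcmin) 0.09997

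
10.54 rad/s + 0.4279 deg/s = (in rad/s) 10.55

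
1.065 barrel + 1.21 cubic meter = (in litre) 1379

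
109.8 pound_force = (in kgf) 49.8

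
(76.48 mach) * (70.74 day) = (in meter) 1.592e+11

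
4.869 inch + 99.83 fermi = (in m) 0.1237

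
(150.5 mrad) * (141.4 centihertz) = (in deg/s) 12.19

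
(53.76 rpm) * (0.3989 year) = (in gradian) 4.509e+09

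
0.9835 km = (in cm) 9.835e+04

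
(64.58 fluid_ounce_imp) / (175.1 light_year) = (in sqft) 1.192e-20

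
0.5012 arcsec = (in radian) 2.43e-06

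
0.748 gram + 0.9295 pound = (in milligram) 4.224e+05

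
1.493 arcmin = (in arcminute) 1.493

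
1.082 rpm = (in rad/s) 0.1133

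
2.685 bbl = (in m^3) 0.4269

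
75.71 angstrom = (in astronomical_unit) 5.061e-20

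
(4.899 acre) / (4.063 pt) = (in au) 9.246e-05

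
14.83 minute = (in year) 2.822e-05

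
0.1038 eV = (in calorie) 3.975e-21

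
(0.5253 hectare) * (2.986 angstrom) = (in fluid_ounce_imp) 0.05521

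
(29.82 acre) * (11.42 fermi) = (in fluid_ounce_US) 4.66e-05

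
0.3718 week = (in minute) 3748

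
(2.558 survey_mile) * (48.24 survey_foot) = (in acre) 14.96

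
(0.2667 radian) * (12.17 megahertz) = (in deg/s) 1.86e+08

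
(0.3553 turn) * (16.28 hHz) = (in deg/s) 2.082e+05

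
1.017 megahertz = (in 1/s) 1.017e+06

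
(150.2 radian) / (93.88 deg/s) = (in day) 0.001061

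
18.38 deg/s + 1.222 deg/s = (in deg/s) 19.6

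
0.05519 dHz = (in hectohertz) 5.519e-05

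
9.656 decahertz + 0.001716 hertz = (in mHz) 9.656e+04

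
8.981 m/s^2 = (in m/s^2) 8.981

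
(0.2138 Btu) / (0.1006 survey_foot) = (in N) 7356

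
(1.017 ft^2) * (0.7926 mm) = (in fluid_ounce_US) 2.532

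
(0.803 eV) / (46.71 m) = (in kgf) 2.809e-22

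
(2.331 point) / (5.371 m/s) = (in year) 4.855e-12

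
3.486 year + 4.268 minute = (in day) 1272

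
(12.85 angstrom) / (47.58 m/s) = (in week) 4.465e-17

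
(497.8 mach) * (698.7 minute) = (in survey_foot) 2.331e+10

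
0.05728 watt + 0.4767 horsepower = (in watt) 355.5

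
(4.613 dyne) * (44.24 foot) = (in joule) 0.000622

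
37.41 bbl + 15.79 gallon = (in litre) 6007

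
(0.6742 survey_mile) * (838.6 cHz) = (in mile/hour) 2.035e+04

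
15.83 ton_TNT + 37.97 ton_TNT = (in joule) 2.251e+11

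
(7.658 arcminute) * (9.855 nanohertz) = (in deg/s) 1.258e-09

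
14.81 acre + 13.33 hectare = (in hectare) 19.32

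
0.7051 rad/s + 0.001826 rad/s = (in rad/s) 0.7069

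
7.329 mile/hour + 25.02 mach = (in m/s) 8523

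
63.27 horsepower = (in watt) 4.718e+04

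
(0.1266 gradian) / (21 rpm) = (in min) 1.507e-05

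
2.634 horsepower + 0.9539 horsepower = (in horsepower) 3.588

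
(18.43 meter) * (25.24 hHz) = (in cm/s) 4.652e+06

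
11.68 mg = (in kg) 1.168e-05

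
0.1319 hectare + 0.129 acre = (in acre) 0.4549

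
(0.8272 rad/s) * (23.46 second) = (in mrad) 1.941e+04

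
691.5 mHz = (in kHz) 0.0006915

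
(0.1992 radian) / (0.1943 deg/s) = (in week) 9.712e-05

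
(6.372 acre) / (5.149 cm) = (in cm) 5.008e+07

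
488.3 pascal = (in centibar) 0.4883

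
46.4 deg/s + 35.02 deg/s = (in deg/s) 81.42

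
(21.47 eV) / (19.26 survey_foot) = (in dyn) 5.86e-14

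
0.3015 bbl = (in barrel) 0.3015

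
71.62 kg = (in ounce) 2526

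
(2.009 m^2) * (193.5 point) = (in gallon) 36.23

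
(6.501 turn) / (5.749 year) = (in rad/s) 2.253e-07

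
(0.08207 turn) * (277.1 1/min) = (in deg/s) 136.4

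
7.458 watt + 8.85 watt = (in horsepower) 0.02187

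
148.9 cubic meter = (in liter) 1.489e+05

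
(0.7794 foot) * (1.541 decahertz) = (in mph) 8.189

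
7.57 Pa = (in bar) 7.57e-05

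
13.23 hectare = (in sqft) 1.424e+06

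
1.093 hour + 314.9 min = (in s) 2.283e+04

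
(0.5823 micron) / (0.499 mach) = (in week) 5.667e-15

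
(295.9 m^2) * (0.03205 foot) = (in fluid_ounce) 9.774e+04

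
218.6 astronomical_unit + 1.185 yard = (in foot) 1.073e+14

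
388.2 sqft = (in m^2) 36.06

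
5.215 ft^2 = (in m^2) 0.4845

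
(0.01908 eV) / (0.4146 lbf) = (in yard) 1.813e-21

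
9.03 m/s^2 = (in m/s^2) 9.03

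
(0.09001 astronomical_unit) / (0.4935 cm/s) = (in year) 8.652e+04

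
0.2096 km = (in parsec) 6.793e-15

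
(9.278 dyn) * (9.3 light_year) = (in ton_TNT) 1951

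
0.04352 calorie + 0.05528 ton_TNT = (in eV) 1.444e+27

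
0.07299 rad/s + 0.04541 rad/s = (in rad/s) 0.1184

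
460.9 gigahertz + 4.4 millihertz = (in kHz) 4.609e+08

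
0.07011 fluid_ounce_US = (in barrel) 1.304e-05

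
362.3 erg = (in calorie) 8.659e-06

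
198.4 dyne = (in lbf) 0.000446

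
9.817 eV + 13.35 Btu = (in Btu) 13.35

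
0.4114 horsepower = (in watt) 306.8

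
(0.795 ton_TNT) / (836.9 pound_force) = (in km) 893.5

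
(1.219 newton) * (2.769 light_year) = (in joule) 3.193e+16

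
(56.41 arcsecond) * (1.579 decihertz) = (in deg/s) 0.002474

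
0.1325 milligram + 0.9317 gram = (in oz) 0.03287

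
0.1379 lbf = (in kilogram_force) 0.06255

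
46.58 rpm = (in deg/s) 279.5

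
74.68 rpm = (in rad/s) 7.82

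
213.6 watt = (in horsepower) 0.2864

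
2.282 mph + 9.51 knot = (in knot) 11.49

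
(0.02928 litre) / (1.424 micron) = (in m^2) 20.56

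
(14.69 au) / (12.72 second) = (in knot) 3.358e+11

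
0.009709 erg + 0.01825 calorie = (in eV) 4.766e+17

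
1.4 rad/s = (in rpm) 13.37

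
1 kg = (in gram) 1000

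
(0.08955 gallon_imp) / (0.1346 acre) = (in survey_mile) 4.644e-10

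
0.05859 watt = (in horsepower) 7.857e-05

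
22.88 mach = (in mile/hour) 1.743e+04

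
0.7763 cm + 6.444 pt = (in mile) 6.236e-06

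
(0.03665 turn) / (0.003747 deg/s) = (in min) 58.69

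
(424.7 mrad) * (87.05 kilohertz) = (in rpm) 3.53e+05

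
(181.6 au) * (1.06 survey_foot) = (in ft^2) 9.448e+13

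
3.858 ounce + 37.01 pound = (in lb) 37.25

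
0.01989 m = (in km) 1.989e-05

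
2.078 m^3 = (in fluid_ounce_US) 7.027e+04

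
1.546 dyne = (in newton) 1.546e-05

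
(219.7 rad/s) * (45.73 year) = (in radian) 3.168e+11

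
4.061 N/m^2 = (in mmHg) 0.03046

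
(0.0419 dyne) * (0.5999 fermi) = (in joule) 2.514e-22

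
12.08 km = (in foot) 3.963e+04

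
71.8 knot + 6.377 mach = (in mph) 4940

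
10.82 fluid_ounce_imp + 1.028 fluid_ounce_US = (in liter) 0.3378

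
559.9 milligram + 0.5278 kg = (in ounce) 18.64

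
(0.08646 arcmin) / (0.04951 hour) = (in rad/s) 1.411e-07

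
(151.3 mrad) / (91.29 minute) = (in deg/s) 0.001583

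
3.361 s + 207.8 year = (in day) 7.585e+04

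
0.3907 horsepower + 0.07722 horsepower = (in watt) 348.9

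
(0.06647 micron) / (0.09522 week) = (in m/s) 1.154e-12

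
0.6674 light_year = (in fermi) 6.314e+30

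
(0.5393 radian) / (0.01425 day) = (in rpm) 0.004183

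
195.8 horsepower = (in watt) 1.46e+05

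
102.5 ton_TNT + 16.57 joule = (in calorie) 1.025e+11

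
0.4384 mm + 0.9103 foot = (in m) 0.2779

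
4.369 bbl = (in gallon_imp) 152.8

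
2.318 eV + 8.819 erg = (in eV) 5.504e+12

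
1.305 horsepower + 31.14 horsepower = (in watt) 2.419e+04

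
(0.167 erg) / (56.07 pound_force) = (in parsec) 2.17e-27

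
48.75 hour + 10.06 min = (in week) 0.2912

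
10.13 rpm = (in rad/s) 1.061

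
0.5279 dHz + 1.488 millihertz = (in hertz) 0.05428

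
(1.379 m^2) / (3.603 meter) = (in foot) 1.256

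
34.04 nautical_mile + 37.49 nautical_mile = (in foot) 4.346e+05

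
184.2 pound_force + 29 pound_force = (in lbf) 213.2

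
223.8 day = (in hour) 5371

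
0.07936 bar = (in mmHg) 59.52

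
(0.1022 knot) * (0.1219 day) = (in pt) 1.57e+06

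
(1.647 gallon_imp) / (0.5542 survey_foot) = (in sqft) 0.4771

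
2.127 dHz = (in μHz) 2.127e+05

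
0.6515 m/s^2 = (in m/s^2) 0.6515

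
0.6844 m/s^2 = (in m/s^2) 0.6844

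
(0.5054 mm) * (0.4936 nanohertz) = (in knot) 4.849e-13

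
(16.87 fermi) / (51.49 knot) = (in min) 1.061e-17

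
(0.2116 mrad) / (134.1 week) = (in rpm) 2.491e-11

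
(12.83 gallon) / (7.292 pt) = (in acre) 0.004665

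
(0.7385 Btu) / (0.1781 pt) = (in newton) 1.24e+07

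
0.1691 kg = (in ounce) 5.965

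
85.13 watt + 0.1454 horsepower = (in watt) 193.6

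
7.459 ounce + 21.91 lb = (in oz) 358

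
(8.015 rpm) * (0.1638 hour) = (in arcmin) 1.701e+06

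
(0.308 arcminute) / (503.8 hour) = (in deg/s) 2.83e-09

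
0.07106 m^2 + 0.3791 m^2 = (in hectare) 4.502e-05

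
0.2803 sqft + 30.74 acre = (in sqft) 1.339e+06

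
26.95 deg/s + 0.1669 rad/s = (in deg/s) 36.51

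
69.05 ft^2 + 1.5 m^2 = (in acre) 0.001956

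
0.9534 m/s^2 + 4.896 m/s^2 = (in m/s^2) 5.849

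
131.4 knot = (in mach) 0.1985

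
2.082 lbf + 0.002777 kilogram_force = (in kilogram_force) 0.9472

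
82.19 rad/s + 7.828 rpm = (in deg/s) 4756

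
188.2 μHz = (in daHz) 1.882e-05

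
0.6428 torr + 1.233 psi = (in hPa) 85.87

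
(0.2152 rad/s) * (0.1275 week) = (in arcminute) 5.705e+07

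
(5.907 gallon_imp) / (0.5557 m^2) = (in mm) 48.32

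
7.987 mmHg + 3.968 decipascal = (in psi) 0.1545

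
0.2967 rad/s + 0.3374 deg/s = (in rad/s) 0.3026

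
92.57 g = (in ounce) 3.265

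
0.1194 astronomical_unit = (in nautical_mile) 9.645e+06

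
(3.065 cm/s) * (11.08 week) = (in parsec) 6.656e-12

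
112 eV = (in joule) 1.794e-17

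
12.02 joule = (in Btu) 0.01139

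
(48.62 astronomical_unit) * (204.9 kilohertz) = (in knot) 2.897e+18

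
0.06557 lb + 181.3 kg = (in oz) 6396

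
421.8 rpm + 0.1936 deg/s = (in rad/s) 44.17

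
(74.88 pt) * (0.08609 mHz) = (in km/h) 8.187e-06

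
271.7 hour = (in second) 9.781e+05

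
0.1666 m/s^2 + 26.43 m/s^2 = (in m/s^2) 26.6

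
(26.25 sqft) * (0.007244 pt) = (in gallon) 0.001646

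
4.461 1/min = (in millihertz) 74.35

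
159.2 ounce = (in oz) 159.2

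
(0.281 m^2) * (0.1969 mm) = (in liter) 0.05533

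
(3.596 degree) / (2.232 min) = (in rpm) 0.004475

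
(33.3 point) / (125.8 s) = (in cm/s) 0.009338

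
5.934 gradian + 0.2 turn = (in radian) 1.35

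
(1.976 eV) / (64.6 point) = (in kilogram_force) 1.417e-18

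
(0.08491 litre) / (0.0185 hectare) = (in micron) 0.459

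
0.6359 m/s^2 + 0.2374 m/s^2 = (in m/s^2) 0.8733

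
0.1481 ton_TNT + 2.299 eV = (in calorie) 1.481e+08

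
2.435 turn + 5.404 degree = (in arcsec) 3.175e+06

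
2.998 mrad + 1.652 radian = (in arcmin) 5689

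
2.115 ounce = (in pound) 0.1322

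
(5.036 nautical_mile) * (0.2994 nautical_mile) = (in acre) 1278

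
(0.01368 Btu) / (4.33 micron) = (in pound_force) 7.494e+05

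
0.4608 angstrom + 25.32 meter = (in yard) 27.69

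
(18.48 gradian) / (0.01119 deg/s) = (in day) 0.0172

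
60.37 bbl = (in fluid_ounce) 3.245e+05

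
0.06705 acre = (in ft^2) 2921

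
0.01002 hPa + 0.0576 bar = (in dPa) 5.761e+04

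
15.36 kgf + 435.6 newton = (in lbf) 131.8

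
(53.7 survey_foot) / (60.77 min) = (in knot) 0.008726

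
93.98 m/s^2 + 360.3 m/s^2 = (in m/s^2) 454.3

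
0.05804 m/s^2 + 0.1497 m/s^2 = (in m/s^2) 0.2077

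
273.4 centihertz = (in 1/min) 164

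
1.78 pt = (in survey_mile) 3.902e-07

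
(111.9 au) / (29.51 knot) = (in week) 1.823e+06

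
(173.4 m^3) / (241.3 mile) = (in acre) 1.103e-07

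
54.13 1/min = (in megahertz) 9.022e-07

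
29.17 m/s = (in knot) 56.7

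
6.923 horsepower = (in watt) 5162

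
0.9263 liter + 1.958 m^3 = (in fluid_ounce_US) 6.624e+04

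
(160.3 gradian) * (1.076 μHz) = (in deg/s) 0.0001552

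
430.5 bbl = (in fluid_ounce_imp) 2.409e+06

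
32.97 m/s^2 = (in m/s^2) 32.97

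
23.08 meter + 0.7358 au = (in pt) 3.12e+14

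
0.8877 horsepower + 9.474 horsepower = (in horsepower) 10.36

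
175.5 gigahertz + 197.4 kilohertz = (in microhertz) 1.755e+17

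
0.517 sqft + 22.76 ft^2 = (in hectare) 0.0002163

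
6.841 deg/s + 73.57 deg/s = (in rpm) 13.4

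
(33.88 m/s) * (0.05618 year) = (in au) 0.0004012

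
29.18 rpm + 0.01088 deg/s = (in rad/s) 3.056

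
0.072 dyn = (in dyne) 0.072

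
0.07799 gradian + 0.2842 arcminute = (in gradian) 0.08325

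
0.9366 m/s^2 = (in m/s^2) 0.9366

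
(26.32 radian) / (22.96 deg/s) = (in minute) 1.095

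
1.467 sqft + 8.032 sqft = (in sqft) 9.499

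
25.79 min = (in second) 1547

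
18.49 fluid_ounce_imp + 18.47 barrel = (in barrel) 18.47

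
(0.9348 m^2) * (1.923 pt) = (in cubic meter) 0.0006342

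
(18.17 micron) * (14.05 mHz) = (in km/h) 9.19e-07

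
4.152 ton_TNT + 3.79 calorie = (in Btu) 1.647e+07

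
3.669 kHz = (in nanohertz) 3.669e+12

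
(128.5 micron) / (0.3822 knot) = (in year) 2.072e-11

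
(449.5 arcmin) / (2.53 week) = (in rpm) 8.16e-07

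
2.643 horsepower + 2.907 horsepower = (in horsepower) 5.55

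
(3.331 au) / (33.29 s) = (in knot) 2.91e+10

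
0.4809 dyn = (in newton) 4.809e-06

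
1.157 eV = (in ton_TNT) 4.43e-29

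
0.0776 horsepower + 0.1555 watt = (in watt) 58.02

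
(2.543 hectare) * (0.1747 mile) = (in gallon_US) 1.889e+09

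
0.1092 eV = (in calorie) 4.182e-21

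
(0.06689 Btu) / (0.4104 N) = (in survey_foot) 564.2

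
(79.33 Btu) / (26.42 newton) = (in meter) 3168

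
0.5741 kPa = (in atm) 0.005666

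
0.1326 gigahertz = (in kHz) 1.326e+05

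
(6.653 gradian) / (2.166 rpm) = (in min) 0.007679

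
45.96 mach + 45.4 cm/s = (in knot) 3.042e+04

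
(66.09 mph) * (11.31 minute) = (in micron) 2.005e+10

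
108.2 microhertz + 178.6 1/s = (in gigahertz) 1.786e-07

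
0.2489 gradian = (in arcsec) 806.4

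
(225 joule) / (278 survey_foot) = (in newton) 2.655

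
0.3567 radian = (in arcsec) 7.357e+04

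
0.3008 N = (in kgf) 0.03067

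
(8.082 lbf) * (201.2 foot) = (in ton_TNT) 5.269e-07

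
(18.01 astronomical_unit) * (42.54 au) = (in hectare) 1.715e+21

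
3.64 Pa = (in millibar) 0.0364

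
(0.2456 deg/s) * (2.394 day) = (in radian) 886.6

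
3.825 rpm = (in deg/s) 22.95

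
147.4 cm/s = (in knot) 2.865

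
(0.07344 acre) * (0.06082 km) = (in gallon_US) 4.775e+06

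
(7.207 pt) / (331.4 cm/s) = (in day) 8.88e-09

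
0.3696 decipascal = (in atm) 3.648e-07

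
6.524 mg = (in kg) 6.524e-06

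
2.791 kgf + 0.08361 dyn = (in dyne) 2.737e+06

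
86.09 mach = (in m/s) 2.931e+04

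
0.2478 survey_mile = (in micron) 3.988e+08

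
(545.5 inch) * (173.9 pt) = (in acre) 0.00021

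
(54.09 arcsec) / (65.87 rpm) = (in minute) 6.336e-07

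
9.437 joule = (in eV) 5.89e+19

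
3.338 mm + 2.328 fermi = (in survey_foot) 0.01095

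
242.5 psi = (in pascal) 1.672e+06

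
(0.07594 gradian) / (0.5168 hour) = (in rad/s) 6.412e-07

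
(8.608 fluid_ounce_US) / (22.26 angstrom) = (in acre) 28.26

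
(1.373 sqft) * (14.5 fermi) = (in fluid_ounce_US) 6.254e-11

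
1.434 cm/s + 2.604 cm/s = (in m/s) 0.04038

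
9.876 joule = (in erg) 9.876e+07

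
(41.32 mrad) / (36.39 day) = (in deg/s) 7.53e-07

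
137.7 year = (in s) 4.343e+09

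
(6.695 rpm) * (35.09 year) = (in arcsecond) 1.6e+14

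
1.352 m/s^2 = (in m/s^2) 1.352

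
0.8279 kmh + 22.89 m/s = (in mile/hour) 51.72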